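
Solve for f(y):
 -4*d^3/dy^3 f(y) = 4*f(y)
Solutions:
 f(y) = C3*exp(-y) + (C1*sin(sqrt(3)*y/2) + C2*cos(sqrt(3)*y/2))*exp(y/2)


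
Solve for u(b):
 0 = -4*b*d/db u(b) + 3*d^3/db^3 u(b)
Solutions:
 u(b) = C1 + Integral(C2*airyai(6^(2/3)*b/3) + C3*airybi(6^(2/3)*b/3), b)


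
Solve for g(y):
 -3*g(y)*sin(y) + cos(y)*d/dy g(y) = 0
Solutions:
 g(y) = C1/cos(y)^3


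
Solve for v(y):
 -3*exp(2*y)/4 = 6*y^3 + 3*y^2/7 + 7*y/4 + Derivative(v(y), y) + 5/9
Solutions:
 v(y) = C1 - 3*y^4/2 - y^3/7 - 7*y^2/8 - 5*y/9 - 3*exp(2*y)/8


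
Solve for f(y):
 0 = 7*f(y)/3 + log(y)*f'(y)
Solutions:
 f(y) = C1*exp(-7*li(y)/3)


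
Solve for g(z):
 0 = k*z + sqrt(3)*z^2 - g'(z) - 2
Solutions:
 g(z) = C1 + k*z^2/2 + sqrt(3)*z^3/3 - 2*z


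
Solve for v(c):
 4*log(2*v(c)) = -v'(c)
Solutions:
 Integral(1/(log(_y) + log(2)), (_y, v(c)))/4 = C1 - c


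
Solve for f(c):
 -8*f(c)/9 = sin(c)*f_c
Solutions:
 f(c) = C1*(cos(c) + 1)^(4/9)/(cos(c) - 1)^(4/9)


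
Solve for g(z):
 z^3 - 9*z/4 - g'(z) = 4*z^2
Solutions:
 g(z) = C1 + z^4/4 - 4*z^3/3 - 9*z^2/8


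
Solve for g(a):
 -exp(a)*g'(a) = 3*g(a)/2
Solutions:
 g(a) = C1*exp(3*exp(-a)/2)


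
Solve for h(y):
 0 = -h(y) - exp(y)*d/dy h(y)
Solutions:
 h(y) = C1*exp(exp(-y))


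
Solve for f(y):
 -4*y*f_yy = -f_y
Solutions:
 f(y) = C1 + C2*y^(5/4)


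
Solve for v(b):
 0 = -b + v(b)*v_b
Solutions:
 v(b) = -sqrt(C1 + b^2)
 v(b) = sqrt(C1 + b^2)


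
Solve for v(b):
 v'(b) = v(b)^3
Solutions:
 v(b) = -sqrt(2)*sqrt(-1/(C1 + b))/2
 v(b) = sqrt(2)*sqrt(-1/(C1 + b))/2


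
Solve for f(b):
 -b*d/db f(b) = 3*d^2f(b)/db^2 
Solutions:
 f(b) = C1 + C2*erf(sqrt(6)*b/6)


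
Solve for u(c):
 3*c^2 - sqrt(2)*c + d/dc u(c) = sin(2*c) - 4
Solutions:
 u(c) = C1 - c^3 + sqrt(2)*c^2/2 - 4*c - cos(2*c)/2


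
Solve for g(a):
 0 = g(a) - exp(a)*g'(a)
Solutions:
 g(a) = C1*exp(-exp(-a))


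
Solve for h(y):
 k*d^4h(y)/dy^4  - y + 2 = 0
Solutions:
 h(y) = C1 + C2*y + C3*y^2 + C4*y^3 + y^5/(120*k) - y^4/(12*k)


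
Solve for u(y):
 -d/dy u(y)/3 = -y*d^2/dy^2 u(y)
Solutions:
 u(y) = C1 + C2*y^(4/3)


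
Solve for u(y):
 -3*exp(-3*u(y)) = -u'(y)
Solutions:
 u(y) = log(C1 + 9*y)/3
 u(y) = log((-3^(1/3) - 3^(5/6)*I)*(C1 + 3*y)^(1/3)/2)
 u(y) = log((-3^(1/3) + 3^(5/6)*I)*(C1 + 3*y)^(1/3)/2)


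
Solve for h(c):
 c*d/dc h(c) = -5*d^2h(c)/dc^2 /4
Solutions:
 h(c) = C1 + C2*erf(sqrt(10)*c/5)


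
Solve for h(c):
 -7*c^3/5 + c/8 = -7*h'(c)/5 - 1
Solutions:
 h(c) = C1 + c^4/4 - 5*c^2/112 - 5*c/7


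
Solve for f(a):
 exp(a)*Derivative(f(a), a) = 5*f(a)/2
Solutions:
 f(a) = C1*exp(-5*exp(-a)/2)


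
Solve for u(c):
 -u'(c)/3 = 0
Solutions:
 u(c) = C1


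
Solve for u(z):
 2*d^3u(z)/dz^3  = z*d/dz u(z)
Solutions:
 u(z) = C1 + Integral(C2*airyai(2^(2/3)*z/2) + C3*airybi(2^(2/3)*z/2), z)


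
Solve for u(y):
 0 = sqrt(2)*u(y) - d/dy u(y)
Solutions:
 u(y) = C1*exp(sqrt(2)*y)


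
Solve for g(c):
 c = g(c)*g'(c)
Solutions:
 g(c) = -sqrt(C1 + c^2)
 g(c) = sqrt(C1 + c^2)


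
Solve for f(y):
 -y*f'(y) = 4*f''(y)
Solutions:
 f(y) = C1 + C2*erf(sqrt(2)*y/4)


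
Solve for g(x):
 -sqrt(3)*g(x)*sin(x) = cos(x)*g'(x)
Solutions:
 g(x) = C1*cos(x)^(sqrt(3))


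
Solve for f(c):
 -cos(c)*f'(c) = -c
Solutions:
 f(c) = C1 + Integral(c/cos(c), c)


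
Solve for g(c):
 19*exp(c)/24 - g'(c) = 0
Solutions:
 g(c) = C1 + 19*exp(c)/24


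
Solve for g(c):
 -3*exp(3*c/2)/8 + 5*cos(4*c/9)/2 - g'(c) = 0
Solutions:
 g(c) = C1 - exp(3*c/2)/4 + 45*sin(4*c/9)/8


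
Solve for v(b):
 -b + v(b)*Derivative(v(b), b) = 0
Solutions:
 v(b) = -sqrt(C1 + b^2)
 v(b) = sqrt(C1 + b^2)


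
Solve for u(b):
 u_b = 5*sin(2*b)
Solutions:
 u(b) = C1 - 5*cos(2*b)/2


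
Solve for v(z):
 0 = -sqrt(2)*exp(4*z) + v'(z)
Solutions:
 v(z) = C1 + sqrt(2)*exp(4*z)/4


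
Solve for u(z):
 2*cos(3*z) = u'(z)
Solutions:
 u(z) = C1 + 2*sin(3*z)/3


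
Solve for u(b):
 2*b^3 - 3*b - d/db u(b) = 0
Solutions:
 u(b) = C1 + b^4/2 - 3*b^2/2


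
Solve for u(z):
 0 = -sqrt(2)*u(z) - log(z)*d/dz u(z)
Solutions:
 u(z) = C1*exp(-sqrt(2)*li(z))


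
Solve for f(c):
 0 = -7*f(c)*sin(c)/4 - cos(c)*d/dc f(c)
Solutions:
 f(c) = C1*cos(c)^(7/4)


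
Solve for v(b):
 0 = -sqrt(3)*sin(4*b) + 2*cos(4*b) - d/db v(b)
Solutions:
 v(b) = C1 + sin(4*b)/2 + sqrt(3)*cos(4*b)/4


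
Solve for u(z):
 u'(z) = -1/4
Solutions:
 u(z) = C1 - z/4


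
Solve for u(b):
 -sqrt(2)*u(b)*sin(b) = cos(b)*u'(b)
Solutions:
 u(b) = C1*cos(b)^(sqrt(2))


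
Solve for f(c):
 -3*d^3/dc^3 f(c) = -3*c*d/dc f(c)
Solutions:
 f(c) = C1 + Integral(C2*airyai(c) + C3*airybi(c), c)


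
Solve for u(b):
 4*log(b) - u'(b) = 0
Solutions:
 u(b) = C1 + 4*b*log(b) - 4*b


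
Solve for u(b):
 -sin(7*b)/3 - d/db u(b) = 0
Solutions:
 u(b) = C1 + cos(7*b)/21


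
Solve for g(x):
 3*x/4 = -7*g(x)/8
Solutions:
 g(x) = -6*x/7


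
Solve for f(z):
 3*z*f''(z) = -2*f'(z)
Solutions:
 f(z) = C1 + C2*z^(1/3)


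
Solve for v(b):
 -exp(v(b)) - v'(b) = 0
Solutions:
 v(b) = log(1/(C1 + b))


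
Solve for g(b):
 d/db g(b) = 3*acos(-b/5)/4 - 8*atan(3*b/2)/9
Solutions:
 g(b) = C1 + 3*b*acos(-b/5)/4 - 8*b*atan(3*b/2)/9 + 3*sqrt(25 - b^2)/4 + 8*log(9*b^2 + 4)/27


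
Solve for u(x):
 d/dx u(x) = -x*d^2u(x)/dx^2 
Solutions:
 u(x) = C1 + C2*log(x)


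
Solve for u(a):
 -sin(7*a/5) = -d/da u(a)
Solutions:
 u(a) = C1 - 5*cos(7*a/5)/7


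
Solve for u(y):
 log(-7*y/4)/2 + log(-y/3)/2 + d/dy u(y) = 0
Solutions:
 u(y) = C1 - y*log(-y) + y*(-log(7) + log(2) + 1 + log(21)/2)


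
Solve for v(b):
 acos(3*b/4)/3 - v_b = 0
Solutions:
 v(b) = C1 + b*acos(3*b/4)/3 - sqrt(16 - 9*b^2)/9


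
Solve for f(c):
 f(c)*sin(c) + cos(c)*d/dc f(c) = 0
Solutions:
 f(c) = C1*cos(c)


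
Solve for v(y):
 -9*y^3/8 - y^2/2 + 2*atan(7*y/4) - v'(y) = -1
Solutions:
 v(y) = C1 - 9*y^4/32 - y^3/6 + 2*y*atan(7*y/4) + y - 4*log(49*y^2 + 16)/7


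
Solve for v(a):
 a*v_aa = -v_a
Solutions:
 v(a) = C1 + C2*log(a)


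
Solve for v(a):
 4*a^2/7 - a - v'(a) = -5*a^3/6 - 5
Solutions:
 v(a) = C1 + 5*a^4/24 + 4*a^3/21 - a^2/2 + 5*a


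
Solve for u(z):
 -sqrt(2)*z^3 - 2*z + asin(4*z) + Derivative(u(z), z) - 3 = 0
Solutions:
 u(z) = C1 + sqrt(2)*z^4/4 + z^2 - z*asin(4*z) + 3*z - sqrt(1 - 16*z^2)/4


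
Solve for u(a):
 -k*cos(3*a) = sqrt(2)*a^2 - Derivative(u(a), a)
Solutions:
 u(a) = C1 + sqrt(2)*a^3/3 + k*sin(3*a)/3


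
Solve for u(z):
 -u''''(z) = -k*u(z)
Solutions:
 u(z) = C1*exp(-k^(1/4)*z) + C2*exp(k^(1/4)*z) + C3*exp(-I*k^(1/4)*z) + C4*exp(I*k^(1/4)*z)


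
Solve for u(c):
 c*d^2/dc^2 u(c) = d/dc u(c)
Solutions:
 u(c) = C1 + C2*c^2


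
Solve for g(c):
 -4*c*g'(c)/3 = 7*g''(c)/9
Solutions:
 g(c) = C1 + C2*erf(sqrt(42)*c/7)


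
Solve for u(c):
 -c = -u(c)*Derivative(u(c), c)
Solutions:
 u(c) = -sqrt(C1 + c^2)
 u(c) = sqrt(C1 + c^2)


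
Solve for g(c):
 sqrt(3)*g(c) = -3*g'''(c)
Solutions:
 g(c) = C3*exp(-3^(5/6)*c/3) + (C1*sin(3^(1/3)*c/2) + C2*cos(3^(1/3)*c/2))*exp(3^(5/6)*c/6)


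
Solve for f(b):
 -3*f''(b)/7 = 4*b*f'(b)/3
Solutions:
 f(b) = C1 + C2*erf(sqrt(14)*b/3)


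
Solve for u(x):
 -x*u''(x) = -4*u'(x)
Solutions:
 u(x) = C1 + C2*x^5


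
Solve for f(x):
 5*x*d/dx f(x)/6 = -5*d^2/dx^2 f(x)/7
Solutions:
 f(x) = C1 + C2*erf(sqrt(21)*x/6)


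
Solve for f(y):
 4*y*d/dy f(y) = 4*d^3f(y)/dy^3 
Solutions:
 f(y) = C1 + Integral(C2*airyai(y) + C3*airybi(y), y)


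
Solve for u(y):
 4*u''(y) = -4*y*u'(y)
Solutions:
 u(y) = C1 + C2*erf(sqrt(2)*y/2)


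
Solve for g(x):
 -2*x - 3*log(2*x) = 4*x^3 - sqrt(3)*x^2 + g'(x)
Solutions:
 g(x) = C1 - x^4 + sqrt(3)*x^3/3 - x^2 - 3*x*log(x) - x*log(8) + 3*x


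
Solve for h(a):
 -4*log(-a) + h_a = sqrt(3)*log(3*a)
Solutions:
 h(a) = C1 + a*(sqrt(3) + 4)*log(a) + a*(-4 - sqrt(3) + sqrt(3)*log(3) + 4*I*pi)


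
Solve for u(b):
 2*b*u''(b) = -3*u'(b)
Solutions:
 u(b) = C1 + C2/sqrt(b)


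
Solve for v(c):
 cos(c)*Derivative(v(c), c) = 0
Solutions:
 v(c) = C1


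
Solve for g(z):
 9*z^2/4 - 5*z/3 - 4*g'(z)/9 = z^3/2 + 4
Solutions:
 g(z) = C1 - 9*z^4/32 + 27*z^3/16 - 15*z^2/8 - 9*z


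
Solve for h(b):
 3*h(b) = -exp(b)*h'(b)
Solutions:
 h(b) = C1*exp(3*exp(-b))


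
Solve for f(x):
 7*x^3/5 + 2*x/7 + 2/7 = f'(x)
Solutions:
 f(x) = C1 + 7*x^4/20 + x^2/7 + 2*x/7


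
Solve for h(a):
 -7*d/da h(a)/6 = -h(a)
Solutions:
 h(a) = C1*exp(6*a/7)


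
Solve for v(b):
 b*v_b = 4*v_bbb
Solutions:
 v(b) = C1 + Integral(C2*airyai(2^(1/3)*b/2) + C3*airybi(2^(1/3)*b/2), b)


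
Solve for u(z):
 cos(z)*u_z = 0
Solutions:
 u(z) = C1


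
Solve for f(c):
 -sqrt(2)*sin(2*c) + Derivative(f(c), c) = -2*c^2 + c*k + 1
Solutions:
 f(c) = C1 - 2*c^3/3 + c^2*k/2 + c - sqrt(2)*cos(2*c)/2


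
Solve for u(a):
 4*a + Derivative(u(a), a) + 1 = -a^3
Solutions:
 u(a) = C1 - a^4/4 - 2*a^2 - a


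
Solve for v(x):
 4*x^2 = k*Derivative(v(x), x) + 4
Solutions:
 v(x) = C1 + 4*x^3/(3*k) - 4*x/k


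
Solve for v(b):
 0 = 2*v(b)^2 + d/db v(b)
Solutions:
 v(b) = 1/(C1 + 2*b)


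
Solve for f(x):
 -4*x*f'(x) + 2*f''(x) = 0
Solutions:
 f(x) = C1 + C2*erfi(x)


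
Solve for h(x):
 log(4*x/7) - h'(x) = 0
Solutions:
 h(x) = C1 + x*log(x) - x + x*log(4/7)


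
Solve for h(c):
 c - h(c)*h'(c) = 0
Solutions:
 h(c) = -sqrt(C1 + c^2)
 h(c) = sqrt(C1 + c^2)


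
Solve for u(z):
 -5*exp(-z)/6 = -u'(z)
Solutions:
 u(z) = C1 - 5*exp(-z)/6


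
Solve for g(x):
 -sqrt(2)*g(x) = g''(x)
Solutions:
 g(x) = C1*sin(2^(1/4)*x) + C2*cos(2^(1/4)*x)


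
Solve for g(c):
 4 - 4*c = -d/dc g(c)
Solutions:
 g(c) = C1 + 2*c^2 - 4*c


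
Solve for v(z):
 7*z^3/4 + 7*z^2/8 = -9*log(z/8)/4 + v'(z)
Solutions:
 v(z) = C1 + 7*z^4/16 + 7*z^3/24 + 9*z*log(z)/4 - 27*z*log(2)/4 - 9*z/4


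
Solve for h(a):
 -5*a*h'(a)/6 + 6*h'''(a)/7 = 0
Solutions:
 h(a) = C1 + Integral(C2*airyai(210^(1/3)*a/6) + C3*airybi(210^(1/3)*a/6), a)


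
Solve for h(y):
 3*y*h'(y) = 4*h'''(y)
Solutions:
 h(y) = C1 + Integral(C2*airyai(6^(1/3)*y/2) + C3*airybi(6^(1/3)*y/2), y)


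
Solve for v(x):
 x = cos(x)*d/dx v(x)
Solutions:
 v(x) = C1 + Integral(x/cos(x), x)


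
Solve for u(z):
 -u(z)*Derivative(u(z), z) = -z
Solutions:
 u(z) = -sqrt(C1 + z^2)
 u(z) = sqrt(C1 + z^2)


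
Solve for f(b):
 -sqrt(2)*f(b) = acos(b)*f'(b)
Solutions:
 f(b) = C1*exp(-sqrt(2)*Integral(1/acos(b), b))


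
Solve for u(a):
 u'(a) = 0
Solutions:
 u(a) = C1


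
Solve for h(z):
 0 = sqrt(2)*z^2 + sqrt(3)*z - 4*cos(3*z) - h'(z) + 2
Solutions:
 h(z) = C1 + sqrt(2)*z^3/3 + sqrt(3)*z^2/2 + 2*z - 4*sin(3*z)/3


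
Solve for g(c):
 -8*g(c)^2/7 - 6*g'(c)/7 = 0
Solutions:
 g(c) = 3/(C1 + 4*c)


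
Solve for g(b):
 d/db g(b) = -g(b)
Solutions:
 g(b) = C1*exp(-b)


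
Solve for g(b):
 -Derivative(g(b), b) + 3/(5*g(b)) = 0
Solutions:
 g(b) = -sqrt(C1 + 30*b)/5
 g(b) = sqrt(C1 + 30*b)/5


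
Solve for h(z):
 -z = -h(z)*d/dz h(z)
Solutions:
 h(z) = -sqrt(C1 + z^2)
 h(z) = sqrt(C1 + z^2)


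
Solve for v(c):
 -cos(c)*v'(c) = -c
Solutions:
 v(c) = C1 + Integral(c/cos(c), c)


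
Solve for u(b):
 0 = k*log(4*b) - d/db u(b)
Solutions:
 u(b) = C1 + b*k*log(b) - b*k + b*k*log(4)


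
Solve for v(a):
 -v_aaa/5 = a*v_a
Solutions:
 v(a) = C1 + Integral(C2*airyai(-5^(1/3)*a) + C3*airybi(-5^(1/3)*a), a)


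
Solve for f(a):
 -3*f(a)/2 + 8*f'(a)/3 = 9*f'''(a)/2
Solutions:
 f(a) = C1*exp(2^(1/3)*a*(32/(sqrt(42665) + 243)^(1/3) + 2^(1/3)*(sqrt(42665) + 243)^(1/3))/36)*sin(2^(1/3)*sqrt(3)*a*(-2^(1/3)*(sqrt(42665) + 243)^(1/3) + 32/(sqrt(42665) + 243)^(1/3))/36) + C2*exp(2^(1/3)*a*(32/(sqrt(42665) + 243)^(1/3) + 2^(1/3)*(sqrt(42665) + 243)^(1/3))/36)*cos(2^(1/3)*sqrt(3)*a*(-2^(1/3)*(sqrt(42665) + 243)^(1/3) + 32/(sqrt(42665) + 243)^(1/3))/36) + C3*exp(-2^(1/3)*a*(32/(sqrt(42665) + 243)^(1/3) + 2^(1/3)*(sqrt(42665) + 243)^(1/3))/18)


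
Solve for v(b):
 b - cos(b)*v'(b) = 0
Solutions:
 v(b) = C1 + Integral(b/cos(b), b)


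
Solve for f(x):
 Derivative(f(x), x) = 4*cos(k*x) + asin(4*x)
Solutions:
 f(x) = C1 + x*asin(4*x) + sqrt(1 - 16*x^2)/4 + 4*Piecewise((sin(k*x)/k, Ne(k, 0)), (x, True))


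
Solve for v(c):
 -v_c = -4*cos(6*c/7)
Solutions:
 v(c) = C1 + 14*sin(6*c/7)/3


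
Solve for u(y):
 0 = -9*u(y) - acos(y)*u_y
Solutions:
 u(y) = C1*exp(-9*Integral(1/acos(y), y))


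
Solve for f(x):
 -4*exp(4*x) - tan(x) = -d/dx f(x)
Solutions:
 f(x) = C1 + exp(4*x) - log(cos(x))


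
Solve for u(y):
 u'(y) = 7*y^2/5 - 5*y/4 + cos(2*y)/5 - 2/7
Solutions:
 u(y) = C1 + 7*y^3/15 - 5*y^2/8 - 2*y/7 + sin(2*y)/10


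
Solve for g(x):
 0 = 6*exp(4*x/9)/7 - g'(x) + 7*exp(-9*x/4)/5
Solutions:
 g(x) = C1 + 27*exp(4*x/9)/14 - 28*exp(-9*x/4)/45


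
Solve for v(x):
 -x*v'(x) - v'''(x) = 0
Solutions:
 v(x) = C1 + Integral(C2*airyai(-x) + C3*airybi(-x), x)


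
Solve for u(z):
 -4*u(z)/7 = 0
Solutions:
 u(z) = 0


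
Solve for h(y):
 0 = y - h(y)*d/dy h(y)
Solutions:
 h(y) = -sqrt(C1 + y^2)
 h(y) = sqrt(C1 + y^2)


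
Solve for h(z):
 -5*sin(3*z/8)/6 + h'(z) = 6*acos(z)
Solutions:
 h(z) = C1 + 6*z*acos(z) - 6*sqrt(1 - z^2) - 20*cos(3*z/8)/9


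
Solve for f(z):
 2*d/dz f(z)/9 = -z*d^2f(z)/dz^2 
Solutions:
 f(z) = C1 + C2*z^(7/9)


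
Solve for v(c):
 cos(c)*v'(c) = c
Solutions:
 v(c) = C1 + Integral(c/cos(c), c)


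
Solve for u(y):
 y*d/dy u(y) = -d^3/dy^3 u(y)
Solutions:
 u(y) = C1 + Integral(C2*airyai(-y) + C3*airybi(-y), y)


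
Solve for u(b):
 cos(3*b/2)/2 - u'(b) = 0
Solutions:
 u(b) = C1 + sin(3*b/2)/3


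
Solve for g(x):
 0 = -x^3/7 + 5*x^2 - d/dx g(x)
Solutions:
 g(x) = C1 - x^4/28 + 5*x^3/3


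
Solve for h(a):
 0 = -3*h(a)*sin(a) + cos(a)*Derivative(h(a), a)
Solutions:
 h(a) = C1/cos(a)^3


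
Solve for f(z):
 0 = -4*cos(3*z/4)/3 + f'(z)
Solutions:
 f(z) = C1 + 16*sin(3*z/4)/9


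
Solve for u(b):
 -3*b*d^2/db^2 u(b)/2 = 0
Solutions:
 u(b) = C1 + C2*b


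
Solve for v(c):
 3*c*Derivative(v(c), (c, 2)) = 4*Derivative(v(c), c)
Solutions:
 v(c) = C1 + C2*c^(7/3)


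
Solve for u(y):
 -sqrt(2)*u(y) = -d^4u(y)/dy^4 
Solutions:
 u(y) = C1*exp(-2^(1/8)*y) + C2*exp(2^(1/8)*y) + C3*sin(2^(1/8)*y) + C4*cos(2^(1/8)*y)


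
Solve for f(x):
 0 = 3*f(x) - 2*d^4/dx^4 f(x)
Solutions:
 f(x) = C1*exp(-2^(3/4)*3^(1/4)*x/2) + C2*exp(2^(3/4)*3^(1/4)*x/2) + C3*sin(2^(3/4)*3^(1/4)*x/2) + C4*cos(2^(3/4)*3^(1/4)*x/2)


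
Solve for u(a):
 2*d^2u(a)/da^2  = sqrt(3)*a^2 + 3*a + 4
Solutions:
 u(a) = C1 + C2*a + sqrt(3)*a^4/24 + a^3/4 + a^2


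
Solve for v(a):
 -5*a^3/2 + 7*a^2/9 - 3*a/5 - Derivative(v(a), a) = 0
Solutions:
 v(a) = C1 - 5*a^4/8 + 7*a^3/27 - 3*a^2/10


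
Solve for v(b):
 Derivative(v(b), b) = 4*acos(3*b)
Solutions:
 v(b) = C1 + 4*b*acos(3*b) - 4*sqrt(1 - 9*b^2)/3


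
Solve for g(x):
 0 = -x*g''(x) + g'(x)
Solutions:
 g(x) = C1 + C2*x^2


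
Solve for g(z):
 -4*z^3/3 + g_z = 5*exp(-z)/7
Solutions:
 g(z) = C1 + z^4/3 - 5*exp(-z)/7


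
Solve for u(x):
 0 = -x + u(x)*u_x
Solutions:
 u(x) = -sqrt(C1 + x^2)
 u(x) = sqrt(C1 + x^2)


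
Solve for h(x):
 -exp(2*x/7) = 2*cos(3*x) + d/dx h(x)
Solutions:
 h(x) = C1 - 7*exp(2*x/7)/2 - 2*sin(3*x)/3


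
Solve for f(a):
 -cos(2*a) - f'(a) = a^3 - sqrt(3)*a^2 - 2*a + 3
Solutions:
 f(a) = C1 - a^4/4 + sqrt(3)*a^3/3 + a^2 - 3*a - sin(2*a)/2


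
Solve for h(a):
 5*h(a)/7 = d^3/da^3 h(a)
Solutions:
 h(a) = C3*exp(5^(1/3)*7^(2/3)*a/7) + (C1*sin(sqrt(3)*5^(1/3)*7^(2/3)*a/14) + C2*cos(sqrt(3)*5^(1/3)*7^(2/3)*a/14))*exp(-5^(1/3)*7^(2/3)*a/14)


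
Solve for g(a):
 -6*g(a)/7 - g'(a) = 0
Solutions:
 g(a) = C1*exp(-6*a/7)


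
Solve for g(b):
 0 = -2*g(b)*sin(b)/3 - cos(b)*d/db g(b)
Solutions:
 g(b) = C1*cos(b)^(2/3)


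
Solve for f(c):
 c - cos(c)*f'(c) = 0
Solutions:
 f(c) = C1 + Integral(c/cos(c), c)


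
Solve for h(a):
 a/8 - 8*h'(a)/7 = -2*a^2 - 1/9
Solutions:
 h(a) = C1 + 7*a^3/12 + 7*a^2/128 + 7*a/72


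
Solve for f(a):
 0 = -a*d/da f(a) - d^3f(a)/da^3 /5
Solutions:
 f(a) = C1 + Integral(C2*airyai(-5^(1/3)*a) + C3*airybi(-5^(1/3)*a), a)


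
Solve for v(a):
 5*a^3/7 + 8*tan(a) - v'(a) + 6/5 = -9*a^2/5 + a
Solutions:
 v(a) = C1 + 5*a^4/28 + 3*a^3/5 - a^2/2 + 6*a/5 - 8*log(cos(a))


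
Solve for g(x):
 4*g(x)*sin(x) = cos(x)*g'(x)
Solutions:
 g(x) = C1/cos(x)^4


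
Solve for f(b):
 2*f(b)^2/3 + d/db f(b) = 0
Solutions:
 f(b) = 3/(C1 + 2*b)


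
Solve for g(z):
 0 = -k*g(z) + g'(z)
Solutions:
 g(z) = C1*exp(k*z)


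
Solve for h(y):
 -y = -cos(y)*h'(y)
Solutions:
 h(y) = C1 + Integral(y/cos(y), y)


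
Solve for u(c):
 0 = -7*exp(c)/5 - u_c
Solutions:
 u(c) = C1 - 7*exp(c)/5


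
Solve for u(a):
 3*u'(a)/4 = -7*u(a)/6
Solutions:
 u(a) = C1*exp(-14*a/9)


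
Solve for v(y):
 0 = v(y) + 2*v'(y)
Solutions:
 v(y) = C1*exp(-y/2)


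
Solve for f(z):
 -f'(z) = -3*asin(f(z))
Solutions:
 Integral(1/asin(_y), (_y, f(z))) = C1 + 3*z


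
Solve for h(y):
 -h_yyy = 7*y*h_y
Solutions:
 h(y) = C1 + Integral(C2*airyai(-7^(1/3)*y) + C3*airybi(-7^(1/3)*y), y)


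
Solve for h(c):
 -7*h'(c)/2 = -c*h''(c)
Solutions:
 h(c) = C1 + C2*c^(9/2)


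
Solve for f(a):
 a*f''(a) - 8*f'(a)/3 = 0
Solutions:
 f(a) = C1 + C2*a^(11/3)


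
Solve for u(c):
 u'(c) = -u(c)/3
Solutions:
 u(c) = C1*exp(-c/3)


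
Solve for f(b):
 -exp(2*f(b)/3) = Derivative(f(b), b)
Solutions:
 f(b) = 3*log(-sqrt(-1/(C1 - b))) - 3*log(2) + 3*log(6)/2
 f(b) = 3*log(-1/(C1 - b))/2 - 3*log(2) + 3*log(6)/2


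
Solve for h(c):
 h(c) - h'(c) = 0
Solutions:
 h(c) = C1*exp(c)


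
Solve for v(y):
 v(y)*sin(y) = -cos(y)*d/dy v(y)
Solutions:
 v(y) = C1*cos(y)


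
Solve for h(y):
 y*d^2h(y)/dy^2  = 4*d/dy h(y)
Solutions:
 h(y) = C1 + C2*y^5


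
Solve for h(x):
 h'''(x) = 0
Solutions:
 h(x) = C1 + C2*x + C3*x^2


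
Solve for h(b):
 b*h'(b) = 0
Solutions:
 h(b) = C1


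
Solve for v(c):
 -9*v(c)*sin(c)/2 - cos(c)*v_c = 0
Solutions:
 v(c) = C1*cos(c)^(9/2)


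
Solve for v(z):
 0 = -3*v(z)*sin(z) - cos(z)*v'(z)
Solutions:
 v(z) = C1*cos(z)^3


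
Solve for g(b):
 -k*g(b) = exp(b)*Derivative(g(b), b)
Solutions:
 g(b) = C1*exp(k*exp(-b))


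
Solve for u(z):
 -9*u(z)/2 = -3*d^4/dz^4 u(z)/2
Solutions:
 u(z) = C1*exp(-3^(1/4)*z) + C2*exp(3^(1/4)*z) + C3*sin(3^(1/4)*z) + C4*cos(3^(1/4)*z)


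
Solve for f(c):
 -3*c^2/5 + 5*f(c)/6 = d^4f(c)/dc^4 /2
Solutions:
 f(c) = C1*exp(-3^(3/4)*5^(1/4)*c/3) + C2*exp(3^(3/4)*5^(1/4)*c/3) + C3*sin(3^(3/4)*5^(1/4)*c/3) + C4*cos(3^(3/4)*5^(1/4)*c/3) + 18*c^2/25


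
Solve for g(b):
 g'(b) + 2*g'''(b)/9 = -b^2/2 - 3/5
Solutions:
 g(b) = C1 + C2*sin(3*sqrt(2)*b/2) + C3*cos(3*sqrt(2)*b/2) - b^3/6 - 17*b/45


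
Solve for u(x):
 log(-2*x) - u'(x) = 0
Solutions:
 u(x) = C1 + x*log(-x) + x*(-1 + log(2))


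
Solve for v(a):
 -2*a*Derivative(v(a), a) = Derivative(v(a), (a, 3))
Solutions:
 v(a) = C1 + Integral(C2*airyai(-2^(1/3)*a) + C3*airybi(-2^(1/3)*a), a)


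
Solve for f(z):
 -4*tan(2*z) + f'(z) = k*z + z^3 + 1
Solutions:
 f(z) = C1 + k*z^2/2 + z^4/4 + z - 2*log(cos(2*z))


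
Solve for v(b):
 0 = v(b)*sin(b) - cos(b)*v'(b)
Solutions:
 v(b) = C1/cos(b)


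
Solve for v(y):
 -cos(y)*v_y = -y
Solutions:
 v(y) = C1 + Integral(y/cos(y), y)


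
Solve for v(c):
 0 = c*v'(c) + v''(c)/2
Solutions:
 v(c) = C1 + C2*erf(c)


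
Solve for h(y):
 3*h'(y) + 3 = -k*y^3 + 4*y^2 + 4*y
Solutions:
 h(y) = C1 - k*y^4/12 + 4*y^3/9 + 2*y^2/3 - y


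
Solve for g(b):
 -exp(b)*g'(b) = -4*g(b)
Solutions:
 g(b) = C1*exp(-4*exp(-b))


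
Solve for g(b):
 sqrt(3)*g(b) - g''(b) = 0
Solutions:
 g(b) = C1*exp(-3^(1/4)*b) + C2*exp(3^(1/4)*b)


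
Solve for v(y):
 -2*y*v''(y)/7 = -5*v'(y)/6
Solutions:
 v(y) = C1 + C2*y^(47/12)


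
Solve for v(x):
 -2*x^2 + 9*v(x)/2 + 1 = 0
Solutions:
 v(x) = 4*x^2/9 - 2/9


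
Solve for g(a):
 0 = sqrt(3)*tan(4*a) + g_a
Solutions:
 g(a) = C1 + sqrt(3)*log(cos(4*a))/4


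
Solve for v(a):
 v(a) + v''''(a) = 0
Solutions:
 v(a) = (C1*sin(sqrt(2)*a/2) + C2*cos(sqrt(2)*a/2))*exp(-sqrt(2)*a/2) + (C3*sin(sqrt(2)*a/2) + C4*cos(sqrt(2)*a/2))*exp(sqrt(2)*a/2)


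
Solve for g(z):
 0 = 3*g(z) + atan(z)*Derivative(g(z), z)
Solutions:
 g(z) = C1*exp(-3*Integral(1/atan(z), z))


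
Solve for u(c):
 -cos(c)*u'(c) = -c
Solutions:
 u(c) = C1 + Integral(c/cos(c), c)


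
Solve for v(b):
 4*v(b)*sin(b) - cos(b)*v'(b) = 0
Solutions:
 v(b) = C1/cos(b)^4


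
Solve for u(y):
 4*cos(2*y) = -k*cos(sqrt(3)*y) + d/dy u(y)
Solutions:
 u(y) = C1 + sqrt(3)*k*sin(sqrt(3)*y)/3 + 2*sin(2*y)


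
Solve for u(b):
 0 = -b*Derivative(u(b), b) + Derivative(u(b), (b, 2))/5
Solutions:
 u(b) = C1 + C2*erfi(sqrt(10)*b/2)


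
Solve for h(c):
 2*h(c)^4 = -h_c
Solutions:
 h(c) = (-3^(2/3) - 3*3^(1/6)*I)*(1/(C1 + 2*c))^(1/3)/6
 h(c) = (-3^(2/3) + 3*3^(1/6)*I)*(1/(C1 + 2*c))^(1/3)/6
 h(c) = (1/(C1 + 6*c))^(1/3)


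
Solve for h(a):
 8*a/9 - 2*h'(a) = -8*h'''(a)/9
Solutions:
 h(a) = C1 + C2*exp(-3*a/2) + C3*exp(3*a/2) + 2*a^2/9


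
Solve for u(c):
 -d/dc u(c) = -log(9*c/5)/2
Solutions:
 u(c) = C1 + c*log(c)/2 - c*log(5)/2 - c/2 + c*log(3)


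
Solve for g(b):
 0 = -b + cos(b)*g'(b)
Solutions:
 g(b) = C1 + Integral(b/cos(b), b)


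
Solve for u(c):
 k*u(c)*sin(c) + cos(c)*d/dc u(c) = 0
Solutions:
 u(c) = C1*exp(k*log(cos(c)))


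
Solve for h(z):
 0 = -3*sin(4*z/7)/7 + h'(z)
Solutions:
 h(z) = C1 - 3*cos(4*z/7)/4


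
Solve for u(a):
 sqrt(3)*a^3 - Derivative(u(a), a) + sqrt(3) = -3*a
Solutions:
 u(a) = C1 + sqrt(3)*a^4/4 + 3*a^2/2 + sqrt(3)*a


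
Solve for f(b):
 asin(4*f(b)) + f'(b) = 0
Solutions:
 Integral(1/asin(4*_y), (_y, f(b))) = C1 - b


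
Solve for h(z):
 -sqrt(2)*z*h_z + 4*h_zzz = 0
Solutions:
 h(z) = C1 + Integral(C2*airyai(sqrt(2)*z/2) + C3*airybi(sqrt(2)*z/2), z)


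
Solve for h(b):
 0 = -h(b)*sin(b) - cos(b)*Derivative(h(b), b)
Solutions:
 h(b) = C1*cos(b)


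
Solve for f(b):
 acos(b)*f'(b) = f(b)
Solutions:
 f(b) = C1*exp(Integral(1/acos(b), b))


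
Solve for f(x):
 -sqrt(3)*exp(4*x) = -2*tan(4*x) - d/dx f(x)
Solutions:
 f(x) = C1 + sqrt(3)*exp(4*x)/4 + log(cos(4*x))/2


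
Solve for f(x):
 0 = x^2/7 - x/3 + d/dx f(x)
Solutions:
 f(x) = C1 - x^3/21 + x^2/6


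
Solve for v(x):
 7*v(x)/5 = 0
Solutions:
 v(x) = 0


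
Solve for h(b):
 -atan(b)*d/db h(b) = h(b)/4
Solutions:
 h(b) = C1*exp(-Integral(1/atan(b), b)/4)


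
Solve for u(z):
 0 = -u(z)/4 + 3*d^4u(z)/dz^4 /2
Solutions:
 u(z) = C1*exp(-6^(3/4)*z/6) + C2*exp(6^(3/4)*z/6) + C3*sin(6^(3/4)*z/6) + C4*cos(6^(3/4)*z/6)


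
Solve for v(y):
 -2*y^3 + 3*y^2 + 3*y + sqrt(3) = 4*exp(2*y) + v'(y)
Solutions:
 v(y) = C1 - y^4/2 + y^3 + 3*y^2/2 + sqrt(3)*y - 2*exp(2*y)


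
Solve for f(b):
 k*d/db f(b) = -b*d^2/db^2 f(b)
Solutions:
 f(b) = C1 + b^(1 - re(k))*(C2*sin(log(b)*Abs(im(k))) + C3*cos(log(b)*im(k)))


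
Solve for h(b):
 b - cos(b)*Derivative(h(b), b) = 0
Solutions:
 h(b) = C1 + Integral(b/cos(b), b)


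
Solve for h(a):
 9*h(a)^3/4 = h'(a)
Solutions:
 h(a) = -sqrt(2)*sqrt(-1/(C1 + 9*a))
 h(a) = sqrt(2)*sqrt(-1/(C1 + 9*a))


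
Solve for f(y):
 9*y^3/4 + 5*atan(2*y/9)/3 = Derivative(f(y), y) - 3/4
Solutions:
 f(y) = C1 + 9*y^4/16 + 5*y*atan(2*y/9)/3 + 3*y/4 - 15*log(4*y^2 + 81)/4


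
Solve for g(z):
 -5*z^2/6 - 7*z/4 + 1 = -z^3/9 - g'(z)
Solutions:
 g(z) = C1 - z^4/36 + 5*z^3/18 + 7*z^2/8 - z


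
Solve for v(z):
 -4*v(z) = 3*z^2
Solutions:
 v(z) = -3*z^2/4


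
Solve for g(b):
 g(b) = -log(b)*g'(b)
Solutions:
 g(b) = C1*exp(-li(b))


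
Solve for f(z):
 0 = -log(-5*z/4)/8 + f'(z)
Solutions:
 f(z) = C1 + z*log(-z)/8 + z*(-2*log(2) - 1 + log(5))/8


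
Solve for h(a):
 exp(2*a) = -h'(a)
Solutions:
 h(a) = C1 - exp(2*a)/2


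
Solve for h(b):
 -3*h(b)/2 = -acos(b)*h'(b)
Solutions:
 h(b) = C1*exp(3*Integral(1/acos(b), b)/2)


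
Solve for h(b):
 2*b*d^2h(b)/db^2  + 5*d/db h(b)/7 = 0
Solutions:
 h(b) = C1 + C2*b^(9/14)


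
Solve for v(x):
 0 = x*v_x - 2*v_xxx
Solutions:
 v(x) = C1 + Integral(C2*airyai(2^(2/3)*x/2) + C3*airybi(2^(2/3)*x/2), x)


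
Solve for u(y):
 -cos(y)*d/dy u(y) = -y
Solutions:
 u(y) = C1 + Integral(y/cos(y), y)


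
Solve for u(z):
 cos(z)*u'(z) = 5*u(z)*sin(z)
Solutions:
 u(z) = C1/cos(z)^5


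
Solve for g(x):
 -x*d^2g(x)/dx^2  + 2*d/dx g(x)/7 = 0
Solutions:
 g(x) = C1 + C2*x^(9/7)


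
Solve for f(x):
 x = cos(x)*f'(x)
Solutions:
 f(x) = C1 + Integral(x/cos(x), x)


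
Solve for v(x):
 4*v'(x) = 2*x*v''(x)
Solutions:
 v(x) = C1 + C2*x^3


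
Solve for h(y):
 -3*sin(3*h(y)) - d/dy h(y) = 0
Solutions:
 h(y) = -acos((-C1 - exp(18*y))/(C1 - exp(18*y)))/3 + 2*pi/3
 h(y) = acos((-C1 - exp(18*y))/(C1 - exp(18*y)))/3


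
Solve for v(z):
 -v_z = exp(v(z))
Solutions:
 v(z) = log(1/(C1 + z))


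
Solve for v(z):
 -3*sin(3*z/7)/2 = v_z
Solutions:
 v(z) = C1 + 7*cos(3*z/7)/2


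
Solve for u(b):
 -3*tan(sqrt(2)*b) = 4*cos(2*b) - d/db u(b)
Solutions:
 u(b) = C1 - 3*sqrt(2)*log(cos(sqrt(2)*b))/2 + 2*sin(2*b)


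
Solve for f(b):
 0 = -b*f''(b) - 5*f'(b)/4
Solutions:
 f(b) = C1 + C2/b^(1/4)


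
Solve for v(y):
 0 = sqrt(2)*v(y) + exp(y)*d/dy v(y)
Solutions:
 v(y) = C1*exp(sqrt(2)*exp(-y))


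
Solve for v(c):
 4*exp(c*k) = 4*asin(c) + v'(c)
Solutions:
 v(c) = C1 - 4*c*asin(c) - 4*sqrt(1 - c^2) + 4*Piecewise((exp(c*k)/k, Ne(k, 0)), (c, True))


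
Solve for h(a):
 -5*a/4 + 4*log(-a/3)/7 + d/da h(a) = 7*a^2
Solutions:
 h(a) = C1 + 7*a^3/3 + 5*a^2/8 - 4*a*log(-a)/7 + 4*a*(1 + log(3))/7


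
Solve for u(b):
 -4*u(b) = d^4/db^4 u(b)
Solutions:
 u(b) = (C1*sin(b) + C2*cos(b))*exp(-b) + (C3*sin(b) + C4*cos(b))*exp(b)


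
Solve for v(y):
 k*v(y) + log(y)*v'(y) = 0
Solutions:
 v(y) = C1*exp(-k*li(y))


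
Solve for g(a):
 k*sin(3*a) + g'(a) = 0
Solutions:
 g(a) = C1 + k*cos(3*a)/3


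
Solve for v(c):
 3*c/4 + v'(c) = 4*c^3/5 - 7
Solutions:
 v(c) = C1 + c^4/5 - 3*c^2/8 - 7*c


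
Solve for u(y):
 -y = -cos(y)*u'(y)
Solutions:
 u(y) = C1 + Integral(y/cos(y), y)


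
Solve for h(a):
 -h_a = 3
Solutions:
 h(a) = C1 - 3*a


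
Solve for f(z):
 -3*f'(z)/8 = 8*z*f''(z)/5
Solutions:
 f(z) = C1 + C2*z^(49/64)


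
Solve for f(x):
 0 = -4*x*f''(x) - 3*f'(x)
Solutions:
 f(x) = C1 + C2*x^(1/4)


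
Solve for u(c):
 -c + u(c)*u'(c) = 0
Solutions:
 u(c) = -sqrt(C1 + c^2)
 u(c) = sqrt(C1 + c^2)


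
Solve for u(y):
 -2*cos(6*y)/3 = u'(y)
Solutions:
 u(y) = C1 - sin(6*y)/9


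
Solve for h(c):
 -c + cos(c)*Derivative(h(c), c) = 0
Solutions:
 h(c) = C1 + Integral(c/cos(c), c)


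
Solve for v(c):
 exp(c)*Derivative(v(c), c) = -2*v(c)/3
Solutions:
 v(c) = C1*exp(2*exp(-c)/3)


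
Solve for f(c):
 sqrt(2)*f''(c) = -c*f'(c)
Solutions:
 f(c) = C1 + C2*erf(2^(1/4)*c/2)


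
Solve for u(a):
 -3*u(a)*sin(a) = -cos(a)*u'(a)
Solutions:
 u(a) = C1/cos(a)^3


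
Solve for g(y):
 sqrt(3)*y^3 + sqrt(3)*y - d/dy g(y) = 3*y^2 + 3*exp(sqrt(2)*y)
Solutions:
 g(y) = C1 + sqrt(3)*y^4/4 - y^3 + sqrt(3)*y^2/2 - 3*sqrt(2)*exp(sqrt(2)*y)/2


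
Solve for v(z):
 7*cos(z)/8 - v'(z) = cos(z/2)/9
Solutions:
 v(z) = C1 - 2*sin(z/2)/9 + 7*sin(z)/8


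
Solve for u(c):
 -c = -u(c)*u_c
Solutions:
 u(c) = -sqrt(C1 + c^2)
 u(c) = sqrt(C1 + c^2)


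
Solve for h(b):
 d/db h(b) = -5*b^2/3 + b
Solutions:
 h(b) = C1 - 5*b^3/9 + b^2/2


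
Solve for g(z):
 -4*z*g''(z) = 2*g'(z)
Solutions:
 g(z) = C1 + C2*sqrt(z)


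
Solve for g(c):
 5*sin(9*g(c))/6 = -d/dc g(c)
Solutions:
 g(c) = -acos((-C1 - exp(15*c))/(C1 - exp(15*c)))/9 + 2*pi/9
 g(c) = acos((-C1 - exp(15*c))/(C1 - exp(15*c)))/9


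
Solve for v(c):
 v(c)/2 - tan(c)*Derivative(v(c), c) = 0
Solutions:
 v(c) = C1*sqrt(sin(c))


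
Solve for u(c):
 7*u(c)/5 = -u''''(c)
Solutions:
 u(c) = (C1*sin(sqrt(2)*5^(3/4)*7^(1/4)*c/10) + C2*cos(sqrt(2)*5^(3/4)*7^(1/4)*c/10))*exp(-sqrt(2)*5^(3/4)*7^(1/4)*c/10) + (C3*sin(sqrt(2)*5^(3/4)*7^(1/4)*c/10) + C4*cos(sqrt(2)*5^(3/4)*7^(1/4)*c/10))*exp(sqrt(2)*5^(3/4)*7^(1/4)*c/10)


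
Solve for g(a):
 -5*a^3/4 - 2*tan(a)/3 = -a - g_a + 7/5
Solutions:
 g(a) = C1 + 5*a^4/16 - a^2/2 + 7*a/5 - 2*log(cos(a))/3


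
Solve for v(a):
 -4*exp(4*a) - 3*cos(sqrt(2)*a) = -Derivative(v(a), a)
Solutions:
 v(a) = C1 + exp(4*a) + 3*sqrt(2)*sin(sqrt(2)*a)/2


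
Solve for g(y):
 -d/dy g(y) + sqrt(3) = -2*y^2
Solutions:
 g(y) = C1 + 2*y^3/3 + sqrt(3)*y


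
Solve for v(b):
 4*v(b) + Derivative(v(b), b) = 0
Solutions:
 v(b) = C1*exp(-4*b)


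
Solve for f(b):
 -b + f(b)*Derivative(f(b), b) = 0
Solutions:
 f(b) = -sqrt(C1 + b^2)
 f(b) = sqrt(C1 + b^2)


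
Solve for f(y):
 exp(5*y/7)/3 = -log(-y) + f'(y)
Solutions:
 f(y) = C1 + y*log(-y) - y + 7*exp(5*y/7)/15


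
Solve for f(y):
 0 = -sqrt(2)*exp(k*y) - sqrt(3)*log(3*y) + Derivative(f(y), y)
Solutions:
 f(y) = C1 + sqrt(3)*y*log(y) + sqrt(3)*y*(-1 + log(3)) + Piecewise((sqrt(2)*exp(k*y)/k, Ne(k, 0)), (sqrt(2)*y, True))


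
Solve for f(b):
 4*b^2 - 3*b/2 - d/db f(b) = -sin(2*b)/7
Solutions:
 f(b) = C1 + 4*b^3/3 - 3*b^2/4 - cos(2*b)/14


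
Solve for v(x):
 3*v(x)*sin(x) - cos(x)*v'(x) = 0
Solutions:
 v(x) = C1/cos(x)^3


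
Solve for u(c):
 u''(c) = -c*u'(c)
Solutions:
 u(c) = C1 + C2*erf(sqrt(2)*c/2)


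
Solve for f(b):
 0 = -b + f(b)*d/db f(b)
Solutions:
 f(b) = -sqrt(C1 + b^2)
 f(b) = sqrt(C1 + b^2)


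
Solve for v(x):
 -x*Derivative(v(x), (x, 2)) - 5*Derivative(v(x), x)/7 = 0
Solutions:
 v(x) = C1 + C2*x^(2/7)


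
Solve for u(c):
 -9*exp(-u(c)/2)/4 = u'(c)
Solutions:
 u(c) = 2*log(C1 - 9*c/8)


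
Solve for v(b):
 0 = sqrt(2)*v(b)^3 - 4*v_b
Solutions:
 v(b) = -sqrt(2)*sqrt(-1/(C1 + sqrt(2)*b))
 v(b) = sqrt(2)*sqrt(-1/(C1 + sqrt(2)*b))


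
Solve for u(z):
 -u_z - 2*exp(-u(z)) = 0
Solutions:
 u(z) = log(C1 - 2*z)


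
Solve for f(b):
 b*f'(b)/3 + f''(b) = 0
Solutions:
 f(b) = C1 + C2*erf(sqrt(6)*b/6)


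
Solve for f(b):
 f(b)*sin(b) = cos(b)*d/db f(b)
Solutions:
 f(b) = C1/cos(b)


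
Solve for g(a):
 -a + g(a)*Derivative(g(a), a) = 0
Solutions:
 g(a) = -sqrt(C1 + a^2)
 g(a) = sqrt(C1 + a^2)


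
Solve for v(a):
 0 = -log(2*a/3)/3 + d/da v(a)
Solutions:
 v(a) = C1 + a*log(a)/3 - a*log(3)/3 - a/3 + a*log(2)/3


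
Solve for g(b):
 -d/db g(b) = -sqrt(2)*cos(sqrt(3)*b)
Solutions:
 g(b) = C1 + sqrt(6)*sin(sqrt(3)*b)/3


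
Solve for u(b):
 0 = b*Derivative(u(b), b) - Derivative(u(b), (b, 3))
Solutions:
 u(b) = C1 + Integral(C2*airyai(b) + C3*airybi(b), b)


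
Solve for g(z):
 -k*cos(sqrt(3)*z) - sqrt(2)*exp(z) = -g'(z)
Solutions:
 g(z) = C1 + sqrt(3)*k*sin(sqrt(3)*z)/3 + sqrt(2)*exp(z)


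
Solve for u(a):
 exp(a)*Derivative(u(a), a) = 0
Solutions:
 u(a) = C1


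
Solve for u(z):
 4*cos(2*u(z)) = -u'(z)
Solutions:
 u(z) = -asin((C1 + exp(16*z))/(C1 - exp(16*z)))/2 + pi/2
 u(z) = asin((C1 + exp(16*z))/(C1 - exp(16*z)))/2


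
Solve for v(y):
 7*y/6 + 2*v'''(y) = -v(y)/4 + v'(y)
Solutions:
 v(y) = C1*exp(y/2) + C2*exp(y*(-1 + sqrt(5))/4) + C3*exp(-y*(1 + sqrt(5))/4) - 14*y/3 - 56/3


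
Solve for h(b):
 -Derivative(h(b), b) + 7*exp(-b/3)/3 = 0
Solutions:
 h(b) = C1 - 7*exp(-b/3)


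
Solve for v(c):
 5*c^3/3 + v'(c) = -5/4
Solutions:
 v(c) = C1 - 5*c^4/12 - 5*c/4


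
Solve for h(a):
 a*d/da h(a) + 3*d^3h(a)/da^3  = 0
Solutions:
 h(a) = C1 + Integral(C2*airyai(-3^(2/3)*a/3) + C3*airybi(-3^(2/3)*a/3), a)


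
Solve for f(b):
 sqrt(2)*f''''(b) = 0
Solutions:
 f(b) = C1 + C2*b + C3*b^2 + C4*b^3


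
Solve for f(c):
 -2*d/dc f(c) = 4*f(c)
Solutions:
 f(c) = C1*exp(-2*c)


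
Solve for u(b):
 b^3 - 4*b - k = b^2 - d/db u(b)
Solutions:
 u(b) = C1 - b^4/4 + b^3/3 + 2*b^2 + b*k


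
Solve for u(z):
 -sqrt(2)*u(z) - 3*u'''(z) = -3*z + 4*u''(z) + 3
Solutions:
 u(z) = C1*exp(z*(-16 + 32*2^(1/3)/(128 + 243*sqrt(2) + sqrt(-16384 + (128 + 243*sqrt(2))^2))^(1/3) + 2^(2/3)*(128 + 243*sqrt(2) + sqrt(-16384 + (128 + 243*sqrt(2))^2))^(1/3))/36)*sin(2^(1/3)*sqrt(3)*z*(-2^(1/3)*(128 + 243*sqrt(2) + 27*sqrt(-16384/729 + (128/27 + 9*sqrt(2))^2))^(1/3) + 32/(128 + 243*sqrt(2) + 27*sqrt(-16384/729 + (128/27 + 9*sqrt(2))^2))^(1/3))/36) + C2*exp(z*(-16 + 32*2^(1/3)/(128 + 243*sqrt(2) + sqrt(-16384 + (128 + 243*sqrt(2))^2))^(1/3) + 2^(2/3)*(128 + 243*sqrt(2) + sqrt(-16384 + (128 + 243*sqrt(2))^2))^(1/3))/36)*cos(2^(1/3)*sqrt(3)*z*(-2^(1/3)*(128 + 243*sqrt(2) + 27*sqrt(-16384/729 + (128/27 + 9*sqrt(2))^2))^(1/3) + 32/(128 + 243*sqrt(2) + 27*sqrt(-16384/729 + (128/27 + 9*sqrt(2))^2))^(1/3))/36) + C3*exp(-z*(32*2^(1/3)/(128 + 243*sqrt(2) + sqrt(-16384 + (128 + 243*sqrt(2))^2))^(1/3) + 8 + 2^(2/3)*(128 + 243*sqrt(2) + sqrt(-16384 + (128 + 243*sqrt(2))^2))^(1/3))/18) + 3*sqrt(2)*z/2 - 3*sqrt(2)/2


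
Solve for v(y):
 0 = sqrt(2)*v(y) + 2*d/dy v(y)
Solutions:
 v(y) = C1*exp(-sqrt(2)*y/2)


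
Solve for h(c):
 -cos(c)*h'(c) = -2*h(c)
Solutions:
 h(c) = C1*(sin(c) + 1)/(sin(c) - 1)


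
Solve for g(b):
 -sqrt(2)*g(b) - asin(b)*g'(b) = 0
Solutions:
 g(b) = C1*exp(-sqrt(2)*Integral(1/asin(b), b))


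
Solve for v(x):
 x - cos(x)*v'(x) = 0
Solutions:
 v(x) = C1 + Integral(x/cos(x), x)


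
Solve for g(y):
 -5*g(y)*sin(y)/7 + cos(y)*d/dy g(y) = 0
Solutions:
 g(y) = C1/cos(y)^(5/7)


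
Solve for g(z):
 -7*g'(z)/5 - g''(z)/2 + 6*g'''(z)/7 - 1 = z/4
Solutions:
 g(z) = C1 + C2*exp(7*z*(5 - sqrt(505))/120) + C3*exp(7*z*(5 + sqrt(505))/120) - 5*z^2/56 - 255*z/392


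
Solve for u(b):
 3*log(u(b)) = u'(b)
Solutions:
 li(u(b)) = C1 + 3*b


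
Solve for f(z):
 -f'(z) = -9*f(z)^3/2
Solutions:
 f(z) = -sqrt(-1/(C1 + 9*z))
 f(z) = sqrt(-1/(C1 + 9*z))


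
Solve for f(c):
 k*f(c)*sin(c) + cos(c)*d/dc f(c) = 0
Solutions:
 f(c) = C1*exp(k*log(cos(c)))


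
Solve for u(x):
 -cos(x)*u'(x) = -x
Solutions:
 u(x) = C1 + Integral(x/cos(x), x)


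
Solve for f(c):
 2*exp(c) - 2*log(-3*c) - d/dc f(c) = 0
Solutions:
 f(c) = C1 - 2*c*log(-c) + 2*c*(1 - log(3)) + 2*exp(c)


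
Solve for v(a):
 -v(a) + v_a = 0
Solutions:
 v(a) = C1*exp(a)


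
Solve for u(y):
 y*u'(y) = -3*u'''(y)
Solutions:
 u(y) = C1 + Integral(C2*airyai(-3^(2/3)*y/3) + C3*airybi(-3^(2/3)*y/3), y)


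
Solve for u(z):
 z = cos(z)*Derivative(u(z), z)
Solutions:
 u(z) = C1 + Integral(z/cos(z), z)


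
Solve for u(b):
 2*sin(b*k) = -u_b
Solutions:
 u(b) = C1 + 2*cos(b*k)/k


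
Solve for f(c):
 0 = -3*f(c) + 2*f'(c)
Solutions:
 f(c) = C1*exp(3*c/2)


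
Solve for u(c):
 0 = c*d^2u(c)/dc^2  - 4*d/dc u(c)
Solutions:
 u(c) = C1 + C2*c^5


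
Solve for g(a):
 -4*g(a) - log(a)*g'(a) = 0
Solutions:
 g(a) = C1*exp(-4*li(a))


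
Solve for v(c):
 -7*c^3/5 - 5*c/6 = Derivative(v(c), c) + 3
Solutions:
 v(c) = C1 - 7*c^4/20 - 5*c^2/12 - 3*c


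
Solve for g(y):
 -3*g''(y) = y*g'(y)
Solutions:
 g(y) = C1 + C2*erf(sqrt(6)*y/6)


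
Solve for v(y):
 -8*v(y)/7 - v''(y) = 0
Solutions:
 v(y) = C1*sin(2*sqrt(14)*y/7) + C2*cos(2*sqrt(14)*y/7)


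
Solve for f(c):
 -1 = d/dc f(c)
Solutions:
 f(c) = C1 - c


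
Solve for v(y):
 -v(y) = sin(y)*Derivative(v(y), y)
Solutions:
 v(y) = C1*sqrt(cos(y) + 1)/sqrt(cos(y) - 1)


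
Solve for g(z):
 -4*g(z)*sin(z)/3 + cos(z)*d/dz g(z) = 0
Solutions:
 g(z) = C1/cos(z)^(4/3)


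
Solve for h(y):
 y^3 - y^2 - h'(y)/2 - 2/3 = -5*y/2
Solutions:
 h(y) = C1 + y^4/2 - 2*y^3/3 + 5*y^2/2 - 4*y/3


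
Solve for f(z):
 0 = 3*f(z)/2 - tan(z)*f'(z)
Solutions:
 f(z) = C1*sin(z)^(3/2)


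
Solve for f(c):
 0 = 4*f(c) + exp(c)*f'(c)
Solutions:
 f(c) = C1*exp(4*exp(-c))


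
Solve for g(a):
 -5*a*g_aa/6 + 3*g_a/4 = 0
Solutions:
 g(a) = C1 + C2*a^(19/10)


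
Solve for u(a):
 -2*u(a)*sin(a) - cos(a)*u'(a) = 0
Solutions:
 u(a) = C1*cos(a)^2


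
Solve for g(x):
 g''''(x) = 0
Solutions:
 g(x) = C1 + C2*x + C3*x^2 + C4*x^3


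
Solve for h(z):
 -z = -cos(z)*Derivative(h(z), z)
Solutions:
 h(z) = C1 + Integral(z/cos(z), z)


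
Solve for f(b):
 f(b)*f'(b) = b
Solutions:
 f(b) = -sqrt(C1 + b^2)
 f(b) = sqrt(C1 + b^2)


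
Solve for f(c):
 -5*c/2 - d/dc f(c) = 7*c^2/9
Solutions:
 f(c) = C1 - 7*c^3/27 - 5*c^2/4


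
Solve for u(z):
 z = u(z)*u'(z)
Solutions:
 u(z) = -sqrt(C1 + z^2)
 u(z) = sqrt(C1 + z^2)


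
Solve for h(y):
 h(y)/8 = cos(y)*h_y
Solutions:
 h(y) = C1*(sin(y) + 1)^(1/16)/(sin(y) - 1)^(1/16)


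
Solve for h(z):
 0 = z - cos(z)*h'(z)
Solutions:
 h(z) = C1 + Integral(z/cos(z), z)


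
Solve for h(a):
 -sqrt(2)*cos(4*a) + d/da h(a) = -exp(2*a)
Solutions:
 h(a) = C1 - exp(2*a)/2 + sqrt(2)*sin(4*a)/4


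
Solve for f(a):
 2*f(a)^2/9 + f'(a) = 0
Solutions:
 f(a) = 9/(C1 + 2*a)


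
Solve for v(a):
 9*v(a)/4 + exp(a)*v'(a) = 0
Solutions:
 v(a) = C1*exp(9*exp(-a)/4)


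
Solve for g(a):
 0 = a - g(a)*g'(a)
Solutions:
 g(a) = -sqrt(C1 + a^2)
 g(a) = sqrt(C1 + a^2)


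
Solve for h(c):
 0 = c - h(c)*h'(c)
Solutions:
 h(c) = -sqrt(C1 + c^2)
 h(c) = sqrt(C1 + c^2)


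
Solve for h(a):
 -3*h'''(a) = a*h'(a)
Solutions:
 h(a) = C1 + Integral(C2*airyai(-3^(2/3)*a/3) + C3*airybi(-3^(2/3)*a/3), a)


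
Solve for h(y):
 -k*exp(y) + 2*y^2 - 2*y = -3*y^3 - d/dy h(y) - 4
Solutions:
 h(y) = C1 + k*exp(y) - 3*y^4/4 - 2*y^3/3 + y^2 - 4*y


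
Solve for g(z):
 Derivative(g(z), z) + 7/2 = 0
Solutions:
 g(z) = C1 - 7*z/2


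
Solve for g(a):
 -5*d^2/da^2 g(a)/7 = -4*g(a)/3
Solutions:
 g(a) = C1*exp(-2*sqrt(105)*a/15) + C2*exp(2*sqrt(105)*a/15)


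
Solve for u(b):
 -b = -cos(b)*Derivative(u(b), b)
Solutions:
 u(b) = C1 + Integral(b/cos(b), b)


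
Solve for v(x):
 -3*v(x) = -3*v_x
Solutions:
 v(x) = C1*exp(x)


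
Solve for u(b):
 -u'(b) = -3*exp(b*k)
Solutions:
 u(b) = C1 + 3*exp(b*k)/k


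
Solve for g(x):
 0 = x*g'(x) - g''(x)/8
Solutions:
 g(x) = C1 + C2*erfi(2*x)


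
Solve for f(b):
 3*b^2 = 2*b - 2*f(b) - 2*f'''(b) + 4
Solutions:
 f(b) = C3*exp(-b) - 3*b^2/2 + b + (C1*sin(sqrt(3)*b/2) + C2*cos(sqrt(3)*b/2))*exp(b/2) + 2


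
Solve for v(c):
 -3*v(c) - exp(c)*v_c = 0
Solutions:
 v(c) = C1*exp(3*exp(-c))


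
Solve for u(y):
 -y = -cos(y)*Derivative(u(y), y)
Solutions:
 u(y) = C1 + Integral(y/cos(y), y)


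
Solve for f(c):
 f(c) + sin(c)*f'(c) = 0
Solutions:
 f(c) = C1*sqrt(cos(c) + 1)/sqrt(cos(c) - 1)


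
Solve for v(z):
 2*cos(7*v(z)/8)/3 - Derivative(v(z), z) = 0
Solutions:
 -2*z/3 - 4*log(sin(7*v(z)/8) - 1)/7 + 4*log(sin(7*v(z)/8) + 1)/7 = C1


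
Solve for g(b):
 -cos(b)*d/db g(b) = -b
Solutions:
 g(b) = C1 + Integral(b/cos(b), b)
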